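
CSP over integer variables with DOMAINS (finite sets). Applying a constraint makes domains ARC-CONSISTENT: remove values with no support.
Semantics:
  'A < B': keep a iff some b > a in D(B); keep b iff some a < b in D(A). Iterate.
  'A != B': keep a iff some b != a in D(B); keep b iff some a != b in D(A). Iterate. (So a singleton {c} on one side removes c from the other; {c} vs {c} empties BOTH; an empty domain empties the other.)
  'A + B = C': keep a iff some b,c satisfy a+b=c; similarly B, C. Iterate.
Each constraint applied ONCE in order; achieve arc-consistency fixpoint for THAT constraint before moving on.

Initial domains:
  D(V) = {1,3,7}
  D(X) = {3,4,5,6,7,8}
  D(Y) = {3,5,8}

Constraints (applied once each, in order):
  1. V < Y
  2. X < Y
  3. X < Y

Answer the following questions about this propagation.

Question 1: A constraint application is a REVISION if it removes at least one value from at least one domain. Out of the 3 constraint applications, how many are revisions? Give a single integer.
Constraint 1 (V < Y) on D(V)={1,3,7} D(Y)={3,5,8}: no change => not a revision
Constraint 2 (X < Y) on D(X)={3,4,5,6,7,8} D(Y)={3,5,8}: X {3,4,5,6,7,8}->{3,4,5,6,7}; Y {3,5,8}->{5,8} => REVISION
Constraint 3 (X < Y) on D(X)={3,4,5,6,7} D(Y)={5,8}: no change => not a revision
Total revisions = 1

Answer: 1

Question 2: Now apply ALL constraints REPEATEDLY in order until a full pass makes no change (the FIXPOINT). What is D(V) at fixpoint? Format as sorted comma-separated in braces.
Answer: {1,3,7}

Derivation:
pass 0 (initial): D(V)={1,3,7}
pass 1: X {3,4,5,6,7,8}->{3,4,5,6,7}; Y {3,5,8}->{5,8}
pass 2: no change
Fixpoint after 2 passes: D(V) = {1,3,7}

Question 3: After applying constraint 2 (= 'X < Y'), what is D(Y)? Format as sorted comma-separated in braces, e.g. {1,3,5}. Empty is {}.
Constraint 1 (V < Y) on D(V)={1,3,7} D(Y)={3,5,8}: no change
Constraint 2 (X < Y) on D(X)={3,4,5,6,7,8} D(Y)={3,5,8}: X {3,4,5,6,7,8}->{3,4,5,6,7}; Y {3,5,8}->{5,8}
So after constraint 2: D(Y) = {5,8}

Answer: {5,8}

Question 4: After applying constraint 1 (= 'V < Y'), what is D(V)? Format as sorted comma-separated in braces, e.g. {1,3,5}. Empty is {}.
Constraint 1 (V < Y) on D(V)={1,3,7} D(Y)={3,5,8}: no change
So after constraint 1: D(V) = {1,3,7}

Answer: {1,3,7}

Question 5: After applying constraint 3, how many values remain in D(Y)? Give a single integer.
Answer: 2

Derivation:
Constraint 1 (V < Y) on D(V)={1,3,7} D(Y)={3,5,8}: no change
Constraint 2 (X < Y) on D(X)={3,4,5,6,7,8} D(Y)={3,5,8}: X {3,4,5,6,7,8}->{3,4,5,6,7}; Y {3,5,8}->{5,8}
Constraint 3 (X < Y) on D(X)={3,4,5,6,7} D(Y)={5,8}: no change
So after constraint 3: D(Y)={5,8}, size = 2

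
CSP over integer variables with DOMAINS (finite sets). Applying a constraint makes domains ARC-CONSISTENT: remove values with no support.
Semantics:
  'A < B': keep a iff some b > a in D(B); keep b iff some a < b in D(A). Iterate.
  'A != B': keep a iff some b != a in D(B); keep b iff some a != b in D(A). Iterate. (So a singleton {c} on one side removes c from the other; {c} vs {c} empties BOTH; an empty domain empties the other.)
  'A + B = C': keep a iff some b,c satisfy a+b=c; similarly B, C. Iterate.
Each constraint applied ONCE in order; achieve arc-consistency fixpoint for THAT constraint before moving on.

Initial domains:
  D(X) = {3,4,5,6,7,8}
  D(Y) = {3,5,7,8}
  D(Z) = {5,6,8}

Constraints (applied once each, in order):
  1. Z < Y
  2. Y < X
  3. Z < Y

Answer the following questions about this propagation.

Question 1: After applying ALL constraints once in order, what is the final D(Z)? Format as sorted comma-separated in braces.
Answer: {5,6}

Derivation:
Constraint 1 (Z < Y) on D(Z)={5,6,8} D(Y)={3,5,7,8}: Z {5,6,8}->{5,6}; Y {3,5,7,8}->{7,8}
Constraint 2 (Y < X) on D(Y)={7,8} D(X)={3,4,5,6,7,8}: Y {7,8}->{7}; X {3,4,5,6,7,8}->{8}
Constraint 3 (Z < Y) on D(Z)={5,6} D(Y)={7}: no change
So after all 3 constraints: D(Z) = {5,6}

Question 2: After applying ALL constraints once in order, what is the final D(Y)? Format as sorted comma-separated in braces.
Constraint 1 (Z < Y) on D(Z)={5,6,8} D(Y)={3,5,7,8}: Z {5,6,8}->{5,6}; Y {3,5,7,8}->{7,8}
Constraint 2 (Y < X) on D(Y)={7,8} D(X)={3,4,5,6,7,8}: Y {7,8}->{7}; X {3,4,5,6,7,8}->{8}
Constraint 3 (Z < Y) on D(Z)={5,6} D(Y)={7}: no change
So after all 3 constraints: D(Y) = {7}

Answer: {7}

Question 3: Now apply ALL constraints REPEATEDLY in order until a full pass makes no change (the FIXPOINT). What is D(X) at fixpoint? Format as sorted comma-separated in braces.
Answer: {8}

Derivation:
pass 0 (initial): D(X)={3,4,5,6,7,8}
pass 1: X {3,4,5,6,7,8}->{8}; Y {3,5,7,8}->{7}; Z {5,6,8}->{5,6}
pass 2: no change
Fixpoint after 2 passes: D(X) = {8}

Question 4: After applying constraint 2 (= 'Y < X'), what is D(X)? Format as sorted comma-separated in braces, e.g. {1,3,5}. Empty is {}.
Answer: {8}

Derivation:
Constraint 1 (Z < Y) on D(Z)={5,6,8} D(Y)={3,5,7,8}: Z {5,6,8}->{5,6}; Y {3,5,7,8}->{7,8}
Constraint 2 (Y < X) on D(Y)={7,8} D(X)={3,4,5,6,7,8}: Y {7,8}->{7}; X {3,4,5,6,7,8}->{8}
So after constraint 2: D(X) = {8}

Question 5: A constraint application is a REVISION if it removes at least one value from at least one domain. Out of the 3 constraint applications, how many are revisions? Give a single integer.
Answer: 2

Derivation:
Constraint 1 (Z < Y) on D(Z)={5,6,8} D(Y)={3,5,7,8}: Z {5,6,8}->{5,6}; Y {3,5,7,8}->{7,8} => REVISION
Constraint 2 (Y < X) on D(Y)={7,8} D(X)={3,4,5,6,7,8}: Y {7,8}->{7}; X {3,4,5,6,7,8}->{8} => REVISION
Constraint 3 (Z < Y) on D(Z)={5,6} D(Y)={7}: no change => not a revision
Total revisions = 2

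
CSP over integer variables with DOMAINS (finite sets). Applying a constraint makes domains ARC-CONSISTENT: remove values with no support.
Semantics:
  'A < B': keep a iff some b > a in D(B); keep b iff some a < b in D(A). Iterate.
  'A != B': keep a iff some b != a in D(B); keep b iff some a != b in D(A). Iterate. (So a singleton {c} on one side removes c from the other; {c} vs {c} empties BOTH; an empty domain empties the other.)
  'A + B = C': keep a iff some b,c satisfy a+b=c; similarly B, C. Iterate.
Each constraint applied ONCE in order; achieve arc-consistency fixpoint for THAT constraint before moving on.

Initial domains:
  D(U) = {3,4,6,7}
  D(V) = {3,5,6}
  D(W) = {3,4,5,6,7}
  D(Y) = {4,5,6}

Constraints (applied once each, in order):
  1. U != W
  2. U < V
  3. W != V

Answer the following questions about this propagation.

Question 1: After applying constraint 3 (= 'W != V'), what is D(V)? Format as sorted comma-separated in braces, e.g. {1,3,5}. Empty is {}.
Answer: {5,6}

Derivation:
Constraint 1 (U != W) on D(U)={3,4,6,7} D(W)={3,4,5,6,7}: no change
Constraint 2 (U < V) on D(U)={3,4,6,7} D(V)={3,5,6}: U {3,4,6,7}->{3,4}; V {3,5,6}->{5,6}
Constraint 3 (W != V) on D(W)={3,4,5,6,7} D(V)={5,6}: no change
So after constraint 3: D(V) = {5,6}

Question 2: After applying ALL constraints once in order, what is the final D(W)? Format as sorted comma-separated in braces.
Answer: {3,4,5,6,7}

Derivation:
Constraint 1 (U != W) on D(U)={3,4,6,7} D(W)={3,4,5,6,7}: no change
Constraint 2 (U < V) on D(U)={3,4,6,7} D(V)={3,5,6}: U {3,4,6,7}->{3,4}; V {3,5,6}->{5,6}
Constraint 3 (W != V) on D(W)={3,4,5,6,7} D(V)={5,6}: no change
So after all 3 constraints: D(W) = {3,4,5,6,7}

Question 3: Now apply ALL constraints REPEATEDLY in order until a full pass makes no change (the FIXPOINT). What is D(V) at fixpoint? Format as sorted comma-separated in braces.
Answer: {5,6}

Derivation:
pass 0 (initial): D(V)={3,5,6}
pass 1: U {3,4,6,7}->{3,4}; V {3,5,6}->{5,6}
pass 2: no change
Fixpoint after 2 passes: D(V) = {5,6}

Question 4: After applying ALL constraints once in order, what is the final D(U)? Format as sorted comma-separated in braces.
Answer: {3,4}

Derivation:
Constraint 1 (U != W) on D(U)={3,4,6,7} D(W)={3,4,5,6,7}: no change
Constraint 2 (U < V) on D(U)={3,4,6,7} D(V)={3,5,6}: U {3,4,6,7}->{3,4}; V {3,5,6}->{5,6}
Constraint 3 (W != V) on D(W)={3,4,5,6,7} D(V)={5,6}: no change
So after all 3 constraints: D(U) = {3,4}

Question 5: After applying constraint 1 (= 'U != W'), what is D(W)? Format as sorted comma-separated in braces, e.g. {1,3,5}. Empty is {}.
Constraint 1 (U != W) on D(U)={3,4,6,7} D(W)={3,4,5,6,7}: no change
So after constraint 1: D(W) = {3,4,5,6,7}

Answer: {3,4,5,6,7}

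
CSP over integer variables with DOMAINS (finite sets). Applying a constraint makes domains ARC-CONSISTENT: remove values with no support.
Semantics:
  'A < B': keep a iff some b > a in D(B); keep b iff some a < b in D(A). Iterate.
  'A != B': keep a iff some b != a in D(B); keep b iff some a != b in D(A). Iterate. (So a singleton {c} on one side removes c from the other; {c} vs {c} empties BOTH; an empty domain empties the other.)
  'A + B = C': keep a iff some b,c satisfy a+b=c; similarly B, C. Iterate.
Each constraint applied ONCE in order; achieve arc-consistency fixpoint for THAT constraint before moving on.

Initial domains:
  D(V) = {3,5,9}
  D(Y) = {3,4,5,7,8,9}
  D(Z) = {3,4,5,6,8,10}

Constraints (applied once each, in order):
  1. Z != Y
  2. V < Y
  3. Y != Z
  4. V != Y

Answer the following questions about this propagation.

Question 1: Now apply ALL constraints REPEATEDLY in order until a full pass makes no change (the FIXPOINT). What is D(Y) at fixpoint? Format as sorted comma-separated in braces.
pass 0 (initial): D(Y)={3,4,5,7,8,9}
pass 1: V {3,5,9}->{3,5}; Y {3,4,5,7,8,9}->{4,5,7,8,9}
pass 2: no change
Fixpoint after 2 passes: D(Y) = {4,5,7,8,9}

Answer: {4,5,7,8,9}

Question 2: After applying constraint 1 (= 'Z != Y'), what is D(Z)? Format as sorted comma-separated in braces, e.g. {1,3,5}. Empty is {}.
Constraint 1 (Z != Y) on D(Z)={3,4,5,6,8,10} D(Y)={3,4,5,7,8,9}: no change
So after constraint 1: D(Z) = {3,4,5,6,8,10}

Answer: {3,4,5,6,8,10}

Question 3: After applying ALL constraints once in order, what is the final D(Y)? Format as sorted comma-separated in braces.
Constraint 1 (Z != Y) on D(Z)={3,4,5,6,8,10} D(Y)={3,4,5,7,8,9}: no change
Constraint 2 (V < Y) on D(V)={3,5,9} D(Y)={3,4,5,7,8,9}: V {3,5,9}->{3,5}; Y {3,4,5,7,8,9}->{4,5,7,8,9}
Constraint 3 (Y != Z) on D(Y)={4,5,7,8,9} D(Z)={3,4,5,6,8,10}: no change
Constraint 4 (V != Y) on D(V)={3,5} D(Y)={4,5,7,8,9}: no change
So after all 4 constraints: D(Y) = {4,5,7,8,9}

Answer: {4,5,7,8,9}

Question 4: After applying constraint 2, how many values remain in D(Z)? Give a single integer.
Constraint 1 (Z != Y) on D(Z)={3,4,5,6,8,10} D(Y)={3,4,5,7,8,9}: no change
Constraint 2 (V < Y) on D(V)={3,5,9} D(Y)={3,4,5,7,8,9}: V {3,5,9}->{3,5}; Y {3,4,5,7,8,9}->{4,5,7,8,9}
So after constraint 2: D(Z)={3,4,5,6,8,10}, size = 6

Answer: 6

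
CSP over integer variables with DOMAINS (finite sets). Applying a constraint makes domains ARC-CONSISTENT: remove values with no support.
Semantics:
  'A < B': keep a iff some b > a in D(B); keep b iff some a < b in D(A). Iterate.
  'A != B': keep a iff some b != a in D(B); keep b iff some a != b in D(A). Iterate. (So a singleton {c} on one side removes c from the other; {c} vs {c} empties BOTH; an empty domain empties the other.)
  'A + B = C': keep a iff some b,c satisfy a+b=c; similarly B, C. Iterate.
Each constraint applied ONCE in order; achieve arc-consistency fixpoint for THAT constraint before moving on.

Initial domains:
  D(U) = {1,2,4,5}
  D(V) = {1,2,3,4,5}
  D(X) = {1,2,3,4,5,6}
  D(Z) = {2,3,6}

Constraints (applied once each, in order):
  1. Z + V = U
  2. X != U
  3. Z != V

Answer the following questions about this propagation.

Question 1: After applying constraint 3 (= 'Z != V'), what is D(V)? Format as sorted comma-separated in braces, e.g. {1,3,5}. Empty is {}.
Constraint 1 (Z + V = U) on D(Z)={2,3,6} D(V)={1,2,3,4,5} D(U)={1,2,4,5}: Z {2,3,6}->{2,3}; V {1,2,3,4,5}->{1,2,3}; U {1,2,4,5}->{4,5}
Constraint 2 (X != U) on D(X)={1,2,3,4,5,6} D(U)={4,5}: no change
Constraint 3 (Z != V) on D(Z)={2,3} D(V)={1,2,3}: no change
So after constraint 3: D(V) = {1,2,3}

Answer: {1,2,3}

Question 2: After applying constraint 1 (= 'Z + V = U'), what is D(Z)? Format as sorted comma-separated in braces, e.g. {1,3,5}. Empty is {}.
Answer: {2,3}

Derivation:
Constraint 1 (Z + V = U) on D(Z)={2,3,6} D(V)={1,2,3,4,5} D(U)={1,2,4,5}: Z {2,3,6}->{2,3}; V {1,2,3,4,5}->{1,2,3}; U {1,2,4,5}->{4,5}
So after constraint 1: D(Z) = {2,3}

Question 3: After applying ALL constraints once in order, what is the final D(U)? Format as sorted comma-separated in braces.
Constraint 1 (Z + V = U) on D(Z)={2,3,6} D(V)={1,2,3,4,5} D(U)={1,2,4,5}: Z {2,3,6}->{2,3}; V {1,2,3,4,5}->{1,2,3}; U {1,2,4,5}->{4,5}
Constraint 2 (X != U) on D(X)={1,2,3,4,5,6} D(U)={4,5}: no change
Constraint 3 (Z != V) on D(Z)={2,3} D(V)={1,2,3}: no change
So after all 3 constraints: D(U) = {4,5}

Answer: {4,5}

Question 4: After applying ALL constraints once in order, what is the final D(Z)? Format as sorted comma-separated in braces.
Answer: {2,3}

Derivation:
Constraint 1 (Z + V = U) on D(Z)={2,3,6} D(V)={1,2,3,4,5} D(U)={1,2,4,5}: Z {2,3,6}->{2,3}; V {1,2,3,4,5}->{1,2,3}; U {1,2,4,5}->{4,5}
Constraint 2 (X != U) on D(X)={1,2,3,4,5,6} D(U)={4,5}: no change
Constraint 3 (Z != V) on D(Z)={2,3} D(V)={1,2,3}: no change
So after all 3 constraints: D(Z) = {2,3}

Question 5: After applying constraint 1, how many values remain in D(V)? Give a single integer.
Answer: 3

Derivation:
Constraint 1 (Z + V = U) on D(Z)={2,3,6} D(V)={1,2,3,4,5} D(U)={1,2,4,5}: Z {2,3,6}->{2,3}; V {1,2,3,4,5}->{1,2,3}; U {1,2,4,5}->{4,5}
So after constraint 1: D(V)={1,2,3}, size = 3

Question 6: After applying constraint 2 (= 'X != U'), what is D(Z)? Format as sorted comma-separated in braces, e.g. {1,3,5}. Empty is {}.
Answer: {2,3}

Derivation:
Constraint 1 (Z + V = U) on D(Z)={2,3,6} D(V)={1,2,3,4,5} D(U)={1,2,4,5}: Z {2,3,6}->{2,3}; V {1,2,3,4,5}->{1,2,3}; U {1,2,4,5}->{4,5}
Constraint 2 (X != U) on D(X)={1,2,3,4,5,6} D(U)={4,5}: no change
So after constraint 2: D(Z) = {2,3}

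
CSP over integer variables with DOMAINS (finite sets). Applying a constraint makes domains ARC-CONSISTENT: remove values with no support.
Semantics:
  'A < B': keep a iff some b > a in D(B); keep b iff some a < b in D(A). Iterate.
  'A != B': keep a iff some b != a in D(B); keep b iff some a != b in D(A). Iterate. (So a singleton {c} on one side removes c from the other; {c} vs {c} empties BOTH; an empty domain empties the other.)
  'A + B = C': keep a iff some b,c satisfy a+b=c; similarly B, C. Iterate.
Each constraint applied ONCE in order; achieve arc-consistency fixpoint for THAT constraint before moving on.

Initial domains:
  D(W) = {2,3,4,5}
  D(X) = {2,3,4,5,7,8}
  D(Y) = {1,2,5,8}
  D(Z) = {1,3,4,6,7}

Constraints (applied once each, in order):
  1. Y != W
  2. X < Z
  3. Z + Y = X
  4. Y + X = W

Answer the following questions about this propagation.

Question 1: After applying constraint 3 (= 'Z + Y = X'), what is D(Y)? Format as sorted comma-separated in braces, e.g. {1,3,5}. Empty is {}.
Answer: {1,2}

Derivation:
Constraint 1 (Y != W) on D(Y)={1,2,5,8} D(W)={2,3,4,5}: no change
Constraint 2 (X < Z) on D(X)={2,3,4,5,7,8} D(Z)={1,3,4,6,7}: X {2,3,4,5,7,8}->{2,3,4,5}; Z {1,3,4,6,7}->{3,4,6,7}
Constraint 3 (Z + Y = X) on D(Z)={3,4,6,7} D(Y)={1,2,5,8} D(X)={2,3,4,5}: Z {3,4,6,7}->{3,4}; Y {1,2,5,8}->{1,2}; X {2,3,4,5}->{4,5}
So after constraint 3: D(Y) = {1,2}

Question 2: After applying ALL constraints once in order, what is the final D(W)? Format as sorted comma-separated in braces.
Answer: {5}

Derivation:
Constraint 1 (Y != W) on D(Y)={1,2,5,8} D(W)={2,3,4,5}: no change
Constraint 2 (X < Z) on D(X)={2,3,4,5,7,8} D(Z)={1,3,4,6,7}: X {2,3,4,5,7,8}->{2,3,4,5}; Z {1,3,4,6,7}->{3,4,6,7}
Constraint 3 (Z + Y = X) on D(Z)={3,4,6,7} D(Y)={1,2,5,8} D(X)={2,3,4,5}: Z {3,4,6,7}->{3,4}; Y {1,2,5,8}->{1,2}; X {2,3,4,5}->{4,5}
Constraint 4 (Y + X = W) on D(Y)={1,2} D(X)={4,5} D(W)={2,3,4,5}: Y {1,2}->{1}; X {4,5}->{4}; W {2,3,4,5}->{5}
So after all 4 constraints: D(W) = {5}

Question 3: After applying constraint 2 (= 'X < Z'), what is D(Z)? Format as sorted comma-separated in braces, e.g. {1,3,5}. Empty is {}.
Constraint 1 (Y != W) on D(Y)={1,2,5,8} D(W)={2,3,4,5}: no change
Constraint 2 (X < Z) on D(X)={2,3,4,5,7,8} D(Z)={1,3,4,6,7}: X {2,3,4,5,7,8}->{2,3,4,5}; Z {1,3,4,6,7}->{3,4,6,7}
So after constraint 2: D(Z) = {3,4,6,7}

Answer: {3,4,6,7}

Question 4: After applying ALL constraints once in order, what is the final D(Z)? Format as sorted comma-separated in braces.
Constraint 1 (Y != W) on D(Y)={1,2,5,8} D(W)={2,3,4,5}: no change
Constraint 2 (X < Z) on D(X)={2,3,4,5,7,8} D(Z)={1,3,4,6,7}: X {2,3,4,5,7,8}->{2,3,4,5}; Z {1,3,4,6,7}->{3,4,6,7}
Constraint 3 (Z + Y = X) on D(Z)={3,4,6,7} D(Y)={1,2,5,8} D(X)={2,3,4,5}: Z {3,4,6,7}->{3,4}; Y {1,2,5,8}->{1,2}; X {2,3,4,5}->{4,5}
Constraint 4 (Y + X = W) on D(Y)={1,2} D(X)={4,5} D(W)={2,3,4,5}: Y {1,2}->{1}; X {4,5}->{4}; W {2,3,4,5}->{5}
So after all 4 constraints: D(Z) = {3,4}

Answer: {3,4}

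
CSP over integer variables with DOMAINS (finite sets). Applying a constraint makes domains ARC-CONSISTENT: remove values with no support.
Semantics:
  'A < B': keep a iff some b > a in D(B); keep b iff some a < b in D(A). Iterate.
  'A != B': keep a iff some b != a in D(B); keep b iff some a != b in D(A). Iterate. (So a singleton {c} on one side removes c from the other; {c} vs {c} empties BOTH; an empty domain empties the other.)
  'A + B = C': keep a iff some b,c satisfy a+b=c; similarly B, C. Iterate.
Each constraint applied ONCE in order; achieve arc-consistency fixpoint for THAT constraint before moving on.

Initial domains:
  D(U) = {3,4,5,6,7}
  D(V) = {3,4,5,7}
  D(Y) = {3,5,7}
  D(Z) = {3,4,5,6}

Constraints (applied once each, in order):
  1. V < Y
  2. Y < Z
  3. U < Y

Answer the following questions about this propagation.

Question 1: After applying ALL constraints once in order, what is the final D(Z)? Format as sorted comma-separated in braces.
Answer: {6}

Derivation:
Constraint 1 (V < Y) on D(V)={3,4,5,7} D(Y)={3,5,7}: V {3,4,5,7}->{3,4,5}; Y {3,5,7}->{5,7}
Constraint 2 (Y < Z) on D(Y)={5,7} D(Z)={3,4,5,6}: Y {5,7}->{5}; Z {3,4,5,6}->{6}
Constraint 3 (U < Y) on D(U)={3,4,5,6,7} D(Y)={5}: U {3,4,5,6,7}->{3,4}
So after all 3 constraints: D(Z) = {6}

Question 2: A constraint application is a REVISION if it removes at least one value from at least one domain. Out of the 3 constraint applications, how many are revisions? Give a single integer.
Answer: 3

Derivation:
Constraint 1 (V < Y) on D(V)={3,4,5,7} D(Y)={3,5,7}: V {3,4,5,7}->{3,4,5}; Y {3,5,7}->{5,7} => REVISION
Constraint 2 (Y < Z) on D(Y)={5,7} D(Z)={3,4,5,6}: Y {5,7}->{5}; Z {3,4,5,6}->{6} => REVISION
Constraint 3 (U < Y) on D(U)={3,4,5,6,7} D(Y)={5}: U {3,4,5,6,7}->{3,4} => REVISION
Total revisions = 3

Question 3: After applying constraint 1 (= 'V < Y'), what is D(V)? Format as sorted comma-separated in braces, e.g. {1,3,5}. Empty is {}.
Constraint 1 (V < Y) on D(V)={3,4,5,7} D(Y)={3,5,7}: V {3,4,5,7}->{3,4,5}; Y {3,5,7}->{5,7}
So after constraint 1: D(V) = {3,4,5}

Answer: {3,4,5}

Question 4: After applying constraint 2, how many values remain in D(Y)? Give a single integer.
Answer: 1

Derivation:
Constraint 1 (V < Y) on D(V)={3,4,5,7} D(Y)={3,5,7}: V {3,4,5,7}->{3,4,5}; Y {3,5,7}->{5,7}
Constraint 2 (Y < Z) on D(Y)={5,7} D(Z)={3,4,5,6}: Y {5,7}->{5}; Z {3,4,5,6}->{6}
So after constraint 2: D(Y)={5}, size = 1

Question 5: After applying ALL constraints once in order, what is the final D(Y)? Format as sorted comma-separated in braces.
Constraint 1 (V < Y) on D(V)={3,4,5,7} D(Y)={3,5,7}: V {3,4,5,7}->{3,4,5}; Y {3,5,7}->{5,7}
Constraint 2 (Y < Z) on D(Y)={5,7} D(Z)={3,4,5,6}: Y {5,7}->{5}; Z {3,4,5,6}->{6}
Constraint 3 (U < Y) on D(U)={3,4,5,6,7} D(Y)={5}: U {3,4,5,6,7}->{3,4}
So after all 3 constraints: D(Y) = {5}

Answer: {5}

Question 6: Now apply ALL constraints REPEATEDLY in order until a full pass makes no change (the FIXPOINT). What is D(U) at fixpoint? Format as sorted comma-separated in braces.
Answer: {3,4}

Derivation:
pass 0 (initial): D(U)={3,4,5,6,7}
pass 1: U {3,4,5,6,7}->{3,4}; V {3,4,5,7}->{3,4,5}; Y {3,5,7}->{5}; Z {3,4,5,6}->{6}
pass 2: V {3,4,5}->{3,4}
pass 3: no change
Fixpoint after 3 passes: D(U) = {3,4}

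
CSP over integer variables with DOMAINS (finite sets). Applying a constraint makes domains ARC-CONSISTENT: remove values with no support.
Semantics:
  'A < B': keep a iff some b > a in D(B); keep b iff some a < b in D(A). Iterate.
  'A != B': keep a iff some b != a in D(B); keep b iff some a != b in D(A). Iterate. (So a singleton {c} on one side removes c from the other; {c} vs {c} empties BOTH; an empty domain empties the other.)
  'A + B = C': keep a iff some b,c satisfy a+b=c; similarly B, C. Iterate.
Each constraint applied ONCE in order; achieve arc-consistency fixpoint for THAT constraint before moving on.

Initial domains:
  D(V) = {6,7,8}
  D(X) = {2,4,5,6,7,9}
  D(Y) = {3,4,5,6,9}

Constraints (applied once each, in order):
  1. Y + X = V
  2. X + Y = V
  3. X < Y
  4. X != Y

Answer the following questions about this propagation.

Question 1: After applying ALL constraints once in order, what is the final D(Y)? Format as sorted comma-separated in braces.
Constraint 1 (Y + X = V) on D(Y)={3,4,5,6,9} D(X)={2,4,5,6,7,9} D(V)={6,7,8}: Y {3,4,5,6,9}->{3,4,5,6}; X {2,4,5,6,7,9}->{2,4,5}
Constraint 2 (X + Y = V) on D(X)={2,4,5} D(Y)={3,4,5,6} D(V)={6,7,8}: no change
Constraint 3 (X < Y) on D(X)={2,4,5} D(Y)={3,4,5,6}: no change
Constraint 4 (X != Y) on D(X)={2,4,5} D(Y)={3,4,5,6}: no change
So after all 4 constraints: D(Y) = {3,4,5,6}

Answer: {3,4,5,6}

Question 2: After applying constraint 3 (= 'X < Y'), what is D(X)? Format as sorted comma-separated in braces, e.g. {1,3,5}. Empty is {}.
Answer: {2,4,5}

Derivation:
Constraint 1 (Y + X = V) on D(Y)={3,4,5,6,9} D(X)={2,4,5,6,7,9} D(V)={6,7,8}: Y {3,4,5,6,9}->{3,4,5,6}; X {2,4,5,6,7,9}->{2,4,5}
Constraint 2 (X + Y = V) on D(X)={2,4,5} D(Y)={3,4,5,6} D(V)={6,7,8}: no change
Constraint 3 (X < Y) on D(X)={2,4,5} D(Y)={3,4,5,6}: no change
So after constraint 3: D(X) = {2,4,5}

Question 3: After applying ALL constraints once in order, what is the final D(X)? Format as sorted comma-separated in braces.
Constraint 1 (Y + X = V) on D(Y)={3,4,5,6,9} D(X)={2,4,5,6,7,9} D(V)={6,7,8}: Y {3,4,5,6,9}->{3,4,5,6}; X {2,4,5,6,7,9}->{2,4,5}
Constraint 2 (X + Y = V) on D(X)={2,4,5} D(Y)={3,4,5,6} D(V)={6,7,8}: no change
Constraint 3 (X < Y) on D(X)={2,4,5} D(Y)={3,4,5,6}: no change
Constraint 4 (X != Y) on D(X)={2,4,5} D(Y)={3,4,5,6}: no change
So after all 4 constraints: D(X) = {2,4,5}

Answer: {2,4,5}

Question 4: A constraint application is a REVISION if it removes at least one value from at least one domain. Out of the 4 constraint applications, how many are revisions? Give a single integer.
Constraint 1 (Y + X = V) on D(Y)={3,4,5,6,9} D(X)={2,4,5,6,7,9} D(V)={6,7,8}: Y {3,4,5,6,9}->{3,4,5,6}; X {2,4,5,6,7,9}->{2,4,5} => REVISION
Constraint 2 (X + Y = V) on D(X)={2,4,5} D(Y)={3,4,5,6} D(V)={6,7,8}: no change => not a revision
Constraint 3 (X < Y) on D(X)={2,4,5} D(Y)={3,4,5,6}: no change => not a revision
Constraint 4 (X != Y) on D(X)={2,4,5} D(Y)={3,4,5,6}: no change => not a revision
Total revisions = 1

Answer: 1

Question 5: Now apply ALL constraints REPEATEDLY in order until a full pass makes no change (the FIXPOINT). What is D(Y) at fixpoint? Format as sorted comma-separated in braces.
pass 0 (initial): D(Y)={3,4,5,6,9}
pass 1: X {2,4,5,6,7,9}->{2,4,5}; Y {3,4,5,6,9}->{3,4,5,6}
pass 2: no change
Fixpoint after 2 passes: D(Y) = {3,4,5,6}

Answer: {3,4,5,6}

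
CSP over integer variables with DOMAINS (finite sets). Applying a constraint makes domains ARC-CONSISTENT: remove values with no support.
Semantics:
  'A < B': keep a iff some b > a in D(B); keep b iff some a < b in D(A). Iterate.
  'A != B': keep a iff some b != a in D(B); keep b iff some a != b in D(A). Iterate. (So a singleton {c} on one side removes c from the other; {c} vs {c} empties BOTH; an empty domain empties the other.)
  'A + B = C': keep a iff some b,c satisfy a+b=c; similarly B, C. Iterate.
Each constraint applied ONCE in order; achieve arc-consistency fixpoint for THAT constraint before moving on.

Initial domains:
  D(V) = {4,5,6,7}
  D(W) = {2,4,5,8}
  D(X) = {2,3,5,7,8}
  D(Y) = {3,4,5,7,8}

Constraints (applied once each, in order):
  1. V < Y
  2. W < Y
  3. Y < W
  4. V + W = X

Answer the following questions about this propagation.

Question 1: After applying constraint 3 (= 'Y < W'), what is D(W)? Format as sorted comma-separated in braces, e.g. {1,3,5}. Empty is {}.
Constraint 1 (V < Y) on D(V)={4,5,6,7} D(Y)={3,4,5,7,8}: Y {3,4,5,7,8}->{5,7,8}
Constraint 2 (W < Y) on D(W)={2,4,5,8} D(Y)={5,7,8}: W {2,4,5,8}->{2,4,5}
Constraint 3 (Y < W) on D(Y)={5,7,8} D(W)={2,4,5}: Y {5,7,8}->{}; W {2,4,5}->{}
So after constraint 3: D(W) = {}

Answer: {}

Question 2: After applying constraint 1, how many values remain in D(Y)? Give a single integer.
Answer: 3

Derivation:
Constraint 1 (V < Y) on D(V)={4,5,6,7} D(Y)={3,4,5,7,8}: Y {3,4,5,7,8}->{5,7,8}
So after constraint 1: D(Y)={5,7,8}, size = 3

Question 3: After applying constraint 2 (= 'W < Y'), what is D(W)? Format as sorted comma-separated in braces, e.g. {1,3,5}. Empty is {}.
Constraint 1 (V < Y) on D(V)={4,5,6,7} D(Y)={3,4,5,7,8}: Y {3,4,5,7,8}->{5,7,8}
Constraint 2 (W < Y) on D(W)={2,4,5,8} D(Y)={5,7,8}: W {2,4,5,8}->{2,4,5}
So after constraint 2: D(W) = {2,4,5}

Answer: {2,4,5}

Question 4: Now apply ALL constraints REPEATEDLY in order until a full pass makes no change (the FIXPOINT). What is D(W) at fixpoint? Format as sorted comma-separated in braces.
Answer: {}

Derivation:
pass 0 (initial): D(W)={2,4,5,8}
pass 1: V {4,5,6,7}->{}; W {2,4,5,8}->{}; X {2,3,5,7,8}->{}; Y {3,4,5,7,8}->{}
pass 2: no change
Fixpoint after 2 passes: D(W) = {}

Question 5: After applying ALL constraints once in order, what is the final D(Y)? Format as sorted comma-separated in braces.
Answer: {}

Derivation:
Constraint 1 (V < Y) on D(V)={4,5,6,7} D(Y)={3,4,5,7,8}: Y {3,4,5,7,8}->{5,7,8}
Constraint 2 (W < Y) on D(W)={2,4,5,8} D(Y)={5,7,8}: W {2,4,5,8}->{2,4,5}
Constraint 3 (Y < W) on D(Y)={5,7,8} D(W)={2,4,5}: Y {5,7,8}->{}; W {2,4,5}->{}
Constraint 4 (V + W = X) on D(V)={4,5,6,7} D(W)={} D(X)={2,3,5,7,8}: V {4,5,6,7}->{}; X {2,3,5,7,8}->{}
So after all 4 constraints: D(Y) = {}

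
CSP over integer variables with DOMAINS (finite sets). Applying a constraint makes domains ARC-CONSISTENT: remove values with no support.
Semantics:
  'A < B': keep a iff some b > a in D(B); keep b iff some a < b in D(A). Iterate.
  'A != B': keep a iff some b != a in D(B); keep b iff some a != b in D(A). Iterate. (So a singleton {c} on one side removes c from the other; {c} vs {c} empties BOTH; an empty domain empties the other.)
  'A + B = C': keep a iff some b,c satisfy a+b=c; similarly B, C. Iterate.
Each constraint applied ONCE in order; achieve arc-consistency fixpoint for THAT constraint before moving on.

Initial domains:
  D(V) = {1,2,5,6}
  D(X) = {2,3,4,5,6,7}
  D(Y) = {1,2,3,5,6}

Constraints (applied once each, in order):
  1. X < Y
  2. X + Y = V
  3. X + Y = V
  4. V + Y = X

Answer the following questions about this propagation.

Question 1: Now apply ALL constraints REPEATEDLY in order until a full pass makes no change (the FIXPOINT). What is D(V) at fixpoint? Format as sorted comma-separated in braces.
Answer: {}

Derivation:
pass 0 (initial): D(V)={1,2,5,6}
pass 1: V {1,2,5,6}->{}; X {2,3,4,5,6,7}->{}; Y {1,2,3,5,6}->{}
pass 2: no change
Fixpoint after 2 passes: D(V) = {}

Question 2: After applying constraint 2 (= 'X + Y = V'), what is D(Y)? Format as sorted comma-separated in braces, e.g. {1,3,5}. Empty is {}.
Constraint 1 (X < Y) on D(X)={2,3,4,5,6,7} D(Y)={1,2,3,5,6}: X {2,3,4,5,6,7}->{2,3,4,5}; Y {1,2,3,5,6}->{3,5,6}
Constraint 2 (X + Y = V) on D(X)={2,3,4,5} D(Y)={3,5,6} D(V)={1,2,5,6}: X {2,3,4,5}->{2,3}; Y {3,5,6}->{3}; V {1,2,5,6}->{5,6}
So after constraint 2: D(Y) = {3}

Answer: {3}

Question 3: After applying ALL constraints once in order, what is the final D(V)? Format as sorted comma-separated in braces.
Answer: {}

Derivation:
Constraint 1 (X < Y) on D(X)={2,3,4,5,6,7} D(Y)={1,2,3,5,6}: X {2,3,4,5,6,7}->{2,3,4,5}; Y {1,2,3,5,6}->{3,5,6}
Constraint 2 (X + Y = V) on D(X)={2,3,4,5} D(Y)={3,5,6} D(V)={1,2,5,6}: X {2,3,4,5}->{2,3}; Y {3,5,6}->{3}; V {1,2,5,6}->{5,6}
Constraint 3 (X + Y = V) on D(X)={2,3} D(Y)={3} D(V)={5,6}: no change
Constraint 4 (V + Y = X) on D(V)={5,6} D(Y)={3} D(X)={2,3}: V {5,6}->{}; Y {3}->{}; X {2,3}->{}
So after all 4 constraints: D(V) = {}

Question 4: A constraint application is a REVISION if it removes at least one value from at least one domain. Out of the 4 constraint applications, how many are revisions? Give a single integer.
Answer: 3

Derivation:
Constraint 1 (X < Y) on D(X)={2,3,4,5,6,7} D(Y)={1,2,3,5,6}: X {2,3,4,5,6,7}->{2,3,4,5}; Y {1,2,3,5,6}->{3,5,6} => REVISION
Constraint 2 (X + Y = V) on D(X)={2,3,4,5} D(Y)={3,5,6} D(V)={1,2,5,6}: X {2,3,4,5}->{2,3}; Y {3,5,6}->{3}; V {1,2,5,6}->{5,6} => REVISION
Constraint 3 (X + Y = V) on D(X)={2,3} D(Y)={3} D(V)={5,6}: no change => not a revision
Constraint 4 (V + Y = X) on D(V)={5,6} D(Y)={3} D(X)={2,3}: V {5,6}->{}; Y {3}->{}; X {2,3}->{} => REVISION
Total revisions = 3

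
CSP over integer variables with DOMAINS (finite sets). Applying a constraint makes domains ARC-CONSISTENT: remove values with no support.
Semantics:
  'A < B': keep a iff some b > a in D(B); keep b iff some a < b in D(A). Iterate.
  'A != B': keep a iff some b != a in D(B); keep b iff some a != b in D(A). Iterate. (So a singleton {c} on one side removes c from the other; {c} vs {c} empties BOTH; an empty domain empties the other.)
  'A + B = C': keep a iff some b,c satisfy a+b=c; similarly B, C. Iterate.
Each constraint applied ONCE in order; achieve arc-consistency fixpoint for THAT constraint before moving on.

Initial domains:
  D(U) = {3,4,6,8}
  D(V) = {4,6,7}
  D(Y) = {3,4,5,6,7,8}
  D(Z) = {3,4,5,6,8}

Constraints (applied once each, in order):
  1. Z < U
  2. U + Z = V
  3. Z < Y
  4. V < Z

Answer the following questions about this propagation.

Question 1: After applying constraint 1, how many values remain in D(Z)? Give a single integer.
Constraint 1 (Z < U) on D(Z)={3,4,5,6,8} D(U)={3,4,6,8}: Z {3,4,5,6,8}->{3,4,5,6}; U {3,4,6,8}->{4,6,8}
So after constraint 1: D(Z)={3,4,5,6}, size = 4

Answer: 4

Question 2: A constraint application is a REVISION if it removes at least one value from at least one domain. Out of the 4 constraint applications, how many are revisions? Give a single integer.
Answer: 4

Derivation:
Constraint 1 (Z < U) on D(Z)={3,4,5,6,8} D(U)={3,4,6,8}: Z {3,4,5,6,8}->{3,4,5,6}; U {3,4,6,8}->{4,6,8} => REVISION
Constraint 2 (U + Z = V) on D(U)={4,6,8} D(Z)={3,4,5,6} D(V)={4,6,7}: U {4,6,8}->{4}; Z {3,4,5,6}->{3}; V {4,6,7}->{7} => REVISION
Constraint 3 (Z < Y) on D(Z)={3} D(Y)={3,4,5,6,7,8}: Y {3,4,5,6,7,8}->{4,5,6,7,8} => REVISION
Constraint 4 (V < Z) on D(V)={7} D(Z)={3}: V {7}->{}; Z {3}->{} => REVISION
Total revisions = 4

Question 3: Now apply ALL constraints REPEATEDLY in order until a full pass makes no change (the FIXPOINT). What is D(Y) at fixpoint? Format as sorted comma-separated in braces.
Answer: {}

Derivation:
pass 0 (initial): D(Y)={3,4,5,6,7,8}
pass 1: U {3,4,6,8}->{4}; V {4,6,7}->{}; Y {3,4,5,6,7,8}->{4,5,6,7,8}; Z {3,4,5,6,8}->{}
pass 2: U {4}->{}; Y {4,5,6,7,8}->{}
pass 3: no change
Fixpoint after 3 passes: D(Y) = {}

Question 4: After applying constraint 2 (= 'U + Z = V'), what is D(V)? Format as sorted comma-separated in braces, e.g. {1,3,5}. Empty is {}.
Answer: {7}

Derivation:
Constraint 1 (Z < U) on D(Z)={3,4,5,6,8} D(U)={3,4,6,8}: Z {3,4,5,6,8}->{3,4,5,6}; U {3,4,6,8}->{4,6,8}
Constraint 2 (U + Z = V) on D(U)={4,6,8} D(Z)={3,4,5,6} D(V)={4,6,7}: U {4,6,8}->{4}; Z {3,4,5,6}->{3}; V {4,6,7}->{7}
So after constraint 2: D(V) = {7}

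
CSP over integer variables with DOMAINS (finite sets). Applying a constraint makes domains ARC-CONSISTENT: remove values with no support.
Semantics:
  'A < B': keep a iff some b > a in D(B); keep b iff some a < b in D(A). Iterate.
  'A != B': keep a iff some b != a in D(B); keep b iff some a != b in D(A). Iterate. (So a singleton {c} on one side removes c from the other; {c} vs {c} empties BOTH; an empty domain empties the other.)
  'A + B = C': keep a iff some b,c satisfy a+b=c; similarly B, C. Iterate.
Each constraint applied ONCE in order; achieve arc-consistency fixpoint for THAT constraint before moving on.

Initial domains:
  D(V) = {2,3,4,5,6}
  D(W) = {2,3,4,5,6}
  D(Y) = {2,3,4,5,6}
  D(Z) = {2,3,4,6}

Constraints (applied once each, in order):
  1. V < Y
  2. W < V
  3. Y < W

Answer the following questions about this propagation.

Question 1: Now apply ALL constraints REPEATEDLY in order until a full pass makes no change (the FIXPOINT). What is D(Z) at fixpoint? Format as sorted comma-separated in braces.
pass 0 (initial): D(Z)={2,3,4,6}
pass 1: V {2,3,4,5,6}->{3,4,5}; W {2,3,4,5,6}->{4}; Y {2,3,4,5,6}->{3}
pass 2: V {3,4,5}->{}; W {4}->{}; Y {3}->{}
pass 3: no change
Fixpoint after 3 passes: D(Z) = {2,3,4,6}

Answer: {2,3,4,6}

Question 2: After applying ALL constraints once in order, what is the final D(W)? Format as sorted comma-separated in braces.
Answer: {4}

Derivation:
Constraint 1 (V < Y) on D(V)={2,3,4,5,6} D(Y)={2,3,4,5,6}: V {2,3,4,5,6}->{2,3,4,5}; Y {2,3,4,5,6}->{3,4,5,6}
Constraint 2 (W < V) on D(W)={2,3,4,5,6} D(V)={2,3,4,5}: W {2,3,4,5,6}->{2,3,4}; V {2,3,4,5}->{3,4,5}
Constraint 3 (Y < W) on D(Y)={3,4,5,6} D(W)={2,3,4}: Y {3,4,5,6}->{3}; W {2,3,4}->{4}
So after all 3 constraints: D(W) = {4}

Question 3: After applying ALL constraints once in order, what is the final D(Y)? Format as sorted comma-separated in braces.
Answer: {3}

Derivation:
Constraint 1 (V < Y) on D(V)={2,3,4,5,6} D(Y)={2,3,4,5,6}: V {2,3,4,5,6}->{2,3,4,5}; Y {2,3,4,5,6}->{3,4,5,6}
Constraint 2 (W < V) on D(W)={2,3,4,5,6} D(V)={2,3,4,5}: W {2,3,4,5,6}->{2,3,4}; V {2,3,4,5}->{3,4,5}
Constraint 3 (Y < W) on D(Y)={3,4,5,6} D(W)={2,3,4}: Y {3,4,5,6}->{3}; W {2,3,4}->{4}
So after all 3 constraints: D(Y) = {3}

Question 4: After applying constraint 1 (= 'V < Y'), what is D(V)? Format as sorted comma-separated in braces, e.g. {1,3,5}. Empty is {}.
Constraint 1 (V < Y) on D(V)={2,3,4,5,6} D(Y)={2,3,4,5,6}: V {2,3,4,5,6}->{2,3,4,5}; Y {2,3,4,5,6}->{3,4,5,6}
So after constraint 1: D(V) = {2,3,4,5}

Answer: {2,3,4,5}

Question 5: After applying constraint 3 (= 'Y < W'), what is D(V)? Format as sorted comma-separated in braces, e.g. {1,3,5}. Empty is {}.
Constraint 1 (V < Y) on D(V)={2,3,4,5,6} D(Y)={2,3,4,5,6}: V {2,3,4,5,6}->{2,3,4,5}; Y {2,3,4,5,6}->{3,4,5,6}
Constraint 2 (W < V) on D(W)={2,3,4,5,6} D(V)={2,3,4,5}: W {2,3,4,5,6}->{2,3,4}; V {2,3,4,5}->{3,4,5}
Constraint 3 (Y < W) on D(Y)={3,4,5,6} D(W)={2,3,4}: Y {3,4,5,6}->{3}; W {2,3,4}->{4}
So after constraint 3: D(V) = {3,4,5}

Answer: {3,4,5}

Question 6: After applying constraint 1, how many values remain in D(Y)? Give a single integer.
Answer: 4

Derivation:
Constraint 1 (V < Y) on D(V)={2,3,4,5,6} D(Y)={2,3,4,5,6}: V {2,3,4,5,6}->{2,3,4,5}; Y {2,3,4,5,6}->{3,4,5,6}
So after constraint 1: D(Y)={3,4,5,6}, size = 4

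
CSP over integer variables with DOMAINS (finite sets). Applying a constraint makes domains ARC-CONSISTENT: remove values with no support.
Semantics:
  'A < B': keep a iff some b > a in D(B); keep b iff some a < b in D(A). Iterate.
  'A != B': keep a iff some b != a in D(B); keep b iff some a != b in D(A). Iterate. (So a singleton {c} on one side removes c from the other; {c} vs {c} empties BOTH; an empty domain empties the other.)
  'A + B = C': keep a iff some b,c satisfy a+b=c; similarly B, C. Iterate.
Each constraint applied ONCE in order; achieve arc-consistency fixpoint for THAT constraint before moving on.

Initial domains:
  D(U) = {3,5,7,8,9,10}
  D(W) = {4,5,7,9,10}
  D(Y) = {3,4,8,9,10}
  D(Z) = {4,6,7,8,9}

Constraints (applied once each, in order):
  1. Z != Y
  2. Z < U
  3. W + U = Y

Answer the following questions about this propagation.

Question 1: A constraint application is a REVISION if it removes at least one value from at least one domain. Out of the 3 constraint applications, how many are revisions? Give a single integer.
Answer: 2

Derivation:
Constraint 1 (Z != Y) on D(Z)={4,6,7,8,9} D(Y)={3,4,8,9,10}: no change => not a revision
Constraint 2 (Z < U) on D(Z)={4,6,7,8,9} D(U)={3,5,7,8,9,10}: U {3,5,7,8,9,10}->{5,7,8,9,10} => REVISION
Constraint 3 (W + U = Y) on D(W)={4,5,7,9,10} D(U)={5,7,8,9,10} D(Y)={3,4,8,9,10}: W {4,5,7,9,10}->{4,5}; U {5,7,8,9,10}->{5}; Y {3,4,8,9,10}->{9,10} => REVISION
Total revisions = 2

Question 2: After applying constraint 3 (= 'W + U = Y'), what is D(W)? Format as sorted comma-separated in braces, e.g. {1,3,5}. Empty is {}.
Answer: {4,5}

Derivation:
Constraint 1 (Z != Y) on D(Z)={4,6,7,8,9} D(Y)={3,4,8,9,10}: no change
Constraint 2 (Z < U) on D(Z)={4,6,7,8,9} D(U)={3,5,7,8,9,10}: U {3,5,7,8,9,10}->{5,7,8,9,10}
Constraint 3 (W + U = Y) on D(W)={4,5,7,9,10} D(U)={5,7,8,9,10} D(Y)={3,4,8,9,10}: W {4,5,7,9,10}->{4,5}; U {5,7,8,9,10}->{5}; Y {3,4,8,9,10}->{9,10}
So after constraint 3: D(W) = {4,5}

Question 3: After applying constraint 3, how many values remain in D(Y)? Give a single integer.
Answer: 2

Derivation:
Constraint 1 (Z != Y) on D(Z)={4,6,7,8,9} D(Y)={3,4,8,9,10}: no change
Constraint 2 (Z < U) on D(Z)={4,6,7,8,9} D(U)={3,5,7,8,9,10}: U {3,5,7,8,9,10}->{5,7,8,9,10}
Constraint 3 (W + U = Y) on D(W)={4,5,7,9,10} D(U)={5,7,8,9,10} D(Y)={3,4,8,9,10}: W {4,5,7,9,10}->{4,5}; U {5,7,8,9,10}->{5}; Y {3,4,8,9,10}->{9,10}
So after constraint 3: D(Y)={9,10}, size = 2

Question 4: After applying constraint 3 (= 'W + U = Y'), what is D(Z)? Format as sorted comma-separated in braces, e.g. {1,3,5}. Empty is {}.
Answer: {4,6,7,8,9}

Derivation:
Constraint 1 (Z != Y) on D(Z)={4,6,7,8,9} D(Y)={3,4,8,9,10}: no change
Constraint 2 (Z < U) on D(Z)={4,6,7,8,9} D(U)={3,5,7,8,9,10}: U {3,5,7,8,9,10}->{5,7,8,9,10}
Constraint 3 (W + U = Y) on D(W)={4,5,7,9,10} D(U)={5,7,8,9,10} D(Y)={3,4,8,9,10}: W {4,5,7,9,10}->{4,5}; U {5,7,8,9,10}->{5}; Y {3,4,8,9,10}->{9,10}
So after constraint 3: D(Z) = {4,6,7,8,9}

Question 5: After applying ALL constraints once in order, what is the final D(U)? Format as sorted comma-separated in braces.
Answer: {5}

Derivation:
Constraint 1 (Z != Y) on D(Z)={4,6,7,8,9} D(Y)={3,4,8,9,10}: no change
Constraint 2 (Z < U) on D(Z)={4,6,7,8,9} D(U)={3,5,7,8,9,10}: U {3,5,7,8,9,10}->{5,7,8,9,10}
Constraint 3 (W + U = Y) on D(W)={4,5,7,9,10} D(U)={5,7,8,9,10} D(Y)={3,4,8,9,10}: W {4,5,7,9,10}->{4,5}; U {5,7,8,9,10}->{5}; Y {3,4,8,9,10}->{9,10}
So after all 3 constraints: D(U) = {5}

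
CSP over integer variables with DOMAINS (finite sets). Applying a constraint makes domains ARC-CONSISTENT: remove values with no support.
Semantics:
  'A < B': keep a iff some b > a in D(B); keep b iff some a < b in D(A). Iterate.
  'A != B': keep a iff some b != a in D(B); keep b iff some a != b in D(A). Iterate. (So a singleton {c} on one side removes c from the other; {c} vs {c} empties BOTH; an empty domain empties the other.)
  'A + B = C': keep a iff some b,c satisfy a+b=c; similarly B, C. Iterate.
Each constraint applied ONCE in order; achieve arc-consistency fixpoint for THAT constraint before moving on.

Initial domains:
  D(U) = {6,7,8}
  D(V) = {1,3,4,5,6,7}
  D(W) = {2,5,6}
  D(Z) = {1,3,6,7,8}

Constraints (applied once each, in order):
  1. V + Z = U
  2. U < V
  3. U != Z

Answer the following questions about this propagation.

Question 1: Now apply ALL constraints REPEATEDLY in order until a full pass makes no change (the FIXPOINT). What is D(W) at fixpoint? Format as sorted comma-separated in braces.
pass 0 (initial): D(W)={2,5,6}
pass 1: U {6,7,8}->{6}; V {1,3,4,5,6,7}->{7}; Z {1,3,6,7,8}->{1,3,7}
pass 2: U {6}->{}; V {7}->{}; Z {1,3,7}->{}
pass 3: no change
Fixpoint after 3 passes: D(W) = {2,5,6}

Answer: {2,5,6}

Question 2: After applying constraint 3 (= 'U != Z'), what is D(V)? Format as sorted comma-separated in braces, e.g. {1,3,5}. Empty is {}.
Constraint 1 (V + Z = U) on D(V)={1,3,4,5,6,7} D(Z)={1,3,6,7,8} D(U)={6,7,8}: Z {1,3,6,7,8}->{1,3,6,7}
Constraint 2 (U < V) on D(U)={6,7,8} D(V)={1,3,4,5,6,7}: U {6,7,8}->{6}; V {1,3,4,5,6,7}->{7}
Constraint 3 (U != Z) on D(U)={6} D(Z)={1,3,6,7}: Z {1,3,6,7}->{1,3,7}
So after constraint 3: D(V) = {7}

Answer: {7}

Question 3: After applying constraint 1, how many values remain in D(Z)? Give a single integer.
Constraint 1 (V + Z = U) on D(V)={1,3,4,5,6,7} D(Z)={1,3,6,7,8} D(U)={6,7,8}: Z {1,3,6,7,8}->{1,3,6,7}
So after constraint 1: D(Z)={1,3,6,7}, size = 4

Answer: 4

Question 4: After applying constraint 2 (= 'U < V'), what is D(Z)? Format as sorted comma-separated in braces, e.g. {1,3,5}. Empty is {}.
Constraint 1 (V + Z = U) on D(V)={1,3,4,5,6,7} D(Z)={1,3,6,7,8} D(U)={6,7,8}: Z {1,3,6,7,8}->{1,3,6,7}
Constraint 2 (U < V) on D(U)={6,7,8} D(V)={1,3,4,5,6,7}: U {6,7,8}->{6}; V {1,3,4,5,6,7}->{7}
So after constraint 2: D(Z) = {1,3,6,7}

Answer: {1,3,6,7}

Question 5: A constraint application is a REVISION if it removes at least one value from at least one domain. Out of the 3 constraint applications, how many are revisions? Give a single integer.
Constraint 1 (V + Z = U) on D(V)={1,3,4,5,6,7} D(Z)={1,3,6,7,8} D(U)={6,7,8}: Z {1,3,6,7,8}->{1,3,6,7} => REVISION
Constraint 2 (U < V) on D(U)={6,7,8} D(V)={1,3,4,5,6,7}: U {6,7,8}->{6}; V {1,3,4,5,6,7}->{7} => REVISION
Constraint 3 (U != Z) on D(U)={6} D(Z)={1,3,6,7}: Z {1,3,6,7}->{1,3,7} => REVISION
Total revisions = 3

Answer: 3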